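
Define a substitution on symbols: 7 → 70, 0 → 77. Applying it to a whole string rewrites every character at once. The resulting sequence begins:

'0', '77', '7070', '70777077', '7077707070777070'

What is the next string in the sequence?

70777070707770777077707070777077

Replace each of the 16 characters of 7077707070777070 in place — 70 77 70 70 70 77 70 77 70 77 70 70 70 77 70 77 — and concatenate.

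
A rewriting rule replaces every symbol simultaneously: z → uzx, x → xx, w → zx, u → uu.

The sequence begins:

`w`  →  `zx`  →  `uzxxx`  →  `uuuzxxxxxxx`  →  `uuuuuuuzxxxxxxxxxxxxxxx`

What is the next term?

Rewriting the 23 symbols of uuuuuuuzxxxxxxxxxxxxxxx one by one yields uu uu uu uu uu uu uu uzx xx xx xx xx xx xx xx xx xx xx xx xx xx xx xx; concatenated:

uuuuuuuuuuuuuuuzxxxxxxxxxxxxxxxxxxxxxxxxxxxxxxx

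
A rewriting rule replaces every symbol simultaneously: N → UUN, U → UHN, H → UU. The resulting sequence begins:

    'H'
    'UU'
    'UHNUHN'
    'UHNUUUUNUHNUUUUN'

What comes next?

Replace each of the 16 characters of UHNUUUUNUHNUUUUN in place — UHN UU UUN UHN UHN UHN UHN UUN UHN UU UUN UHN UHN UHN UHN UUN — and concatenate.

UHNUUUUNUHNUHNUHNUHNUUNUHNUUUUNUHNUHNUHNUHNUUN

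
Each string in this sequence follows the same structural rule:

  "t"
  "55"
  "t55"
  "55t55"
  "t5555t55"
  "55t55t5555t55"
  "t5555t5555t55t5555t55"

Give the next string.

From term 3 onward, concatenate the second-to-last term with the last: t·55 = t55, 55·t55 = 55t55, …
Continuing: 55t55t5555t55 · t5555t5555t55t5555t55 gives term 8.

55t55t5555t55t5555t5555t55t5555t55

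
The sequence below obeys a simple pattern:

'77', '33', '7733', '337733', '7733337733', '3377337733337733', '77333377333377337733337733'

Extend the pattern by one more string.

Each term (from the third on) is the two preceding terms concatenated in order: term 3 = 77·33 = 7733.
The next term joins 3377337733337733 and 77333377333377337733337733.

337733773333773377333377333377337733337733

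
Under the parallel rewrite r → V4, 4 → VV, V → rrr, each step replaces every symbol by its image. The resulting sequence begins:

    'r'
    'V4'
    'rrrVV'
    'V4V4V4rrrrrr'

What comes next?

rrrVVrrrVVrrrVVV4V4V4V4V4V4

Expanding V4V4V4rrrrrr: V→rrr, 4→VV, V→rrr, 4→VV, V→rrr, 4→VV, r→V4, r→V4, r→V4, r→V4, r→V4, r→V4. Concatenated: rrr VV rrr VV rrr VV V4 V4 V4 V4 V4 V4.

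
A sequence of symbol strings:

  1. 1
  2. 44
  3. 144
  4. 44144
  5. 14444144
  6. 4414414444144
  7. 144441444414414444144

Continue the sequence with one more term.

This is a Fibonacci-style word recurrence s(k) = s(k−2)·s(k−1): e.g. 1·44 = 144.
Continuing: 4414414444144 · 144441444414414444144 gives term 8.

4414414444144144441444414414444144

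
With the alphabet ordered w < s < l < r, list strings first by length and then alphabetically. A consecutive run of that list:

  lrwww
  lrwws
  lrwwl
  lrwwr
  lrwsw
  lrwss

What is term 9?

Advancing 3 positions from lrwss through lrwss → lrwsl → lrwsr reaches term 9.

lrwlw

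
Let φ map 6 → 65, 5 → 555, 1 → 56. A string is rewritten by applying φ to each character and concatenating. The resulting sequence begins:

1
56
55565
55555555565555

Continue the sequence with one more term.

Rewriting the 14 symbols of 55555555565555 one by one yields 555 555 555 555 555 555 555 555 555 65 555 555 555 555; concatenated:

55555555555555555555555555565555555555555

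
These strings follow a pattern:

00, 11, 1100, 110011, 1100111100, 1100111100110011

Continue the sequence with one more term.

11001111001100111100111100

Each term (from the third on) is the previous term followed by the one before it: term 3 = 11·00 = 1100.
The next term joins 1100111100110011 and 1100111100.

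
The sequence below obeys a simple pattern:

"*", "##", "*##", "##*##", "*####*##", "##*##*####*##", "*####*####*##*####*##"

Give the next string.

This is a Fibonacci-style word recurrence s(k) = s(k−2)·s(k−1): e.g. *·## = *##.
The next term joins ##*##*####*## and *####*####*##*####*##.

##*##*####*##*####*####*##*####*##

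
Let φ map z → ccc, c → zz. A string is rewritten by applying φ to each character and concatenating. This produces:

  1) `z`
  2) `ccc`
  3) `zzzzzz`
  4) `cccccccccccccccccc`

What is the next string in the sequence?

Rewriting the 18 symbols of cccccccccccccccccc one by one yields zz zz zz zz zz zz zz zz zz zz zz zz zz zz zz zz zz zz; concatenated:

zzzzzzzzzzzzzzzzzzzzzzzzzzzzzzzzzzzz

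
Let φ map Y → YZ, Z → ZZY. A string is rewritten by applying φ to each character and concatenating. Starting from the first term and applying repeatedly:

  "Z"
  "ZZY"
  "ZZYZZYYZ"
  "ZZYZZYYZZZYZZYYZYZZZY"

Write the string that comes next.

Replace each of the 21 characters of ZZYZZYYZZZYZZYYZYZZZY in place — ZZY ZZY YZ ZZY ZZY YZ YZ ZZY ZZY ZZY YZ ZZY ZZY YZ YZ ZZY YZ ZZY ZZY ZZY YZ — and concatenate.

ZZYZZYYZZZYZZYYZYZZZYZZYZZYYZZZYZZYYZYZZZYYZZZYZZYZZYYZ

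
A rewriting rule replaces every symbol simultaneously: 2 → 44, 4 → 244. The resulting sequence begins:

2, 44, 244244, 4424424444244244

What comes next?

24424444244244442442442442444424424444244244

φ(4424424444244244) expands symbol-by-symbol to 244 244 44 244 244 44 244 244 244 244 44 244 244 44 244 244; joining the 16 pieces gives the next term.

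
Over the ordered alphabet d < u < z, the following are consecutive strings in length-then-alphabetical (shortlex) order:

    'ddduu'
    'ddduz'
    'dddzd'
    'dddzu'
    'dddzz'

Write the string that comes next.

ddudd

The successor of dddzz increments the rightmost position that isn't already z and resets every position after it to d.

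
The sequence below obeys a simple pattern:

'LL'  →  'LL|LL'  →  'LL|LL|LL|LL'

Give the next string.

LL|LL|LL|LL|LL|LL|LL|LL

s(k+1) = s(k)·|·s(k) — each term doubles the last with '|' between the halves.
One more doubling of LL|LL|LL|LL gives the answer.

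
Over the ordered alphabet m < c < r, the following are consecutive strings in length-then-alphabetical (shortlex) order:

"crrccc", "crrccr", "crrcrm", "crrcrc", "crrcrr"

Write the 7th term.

Continuing the enumeration 2 steps past crrcrr: crrcrr → crrrmm → (answer).

crrrmc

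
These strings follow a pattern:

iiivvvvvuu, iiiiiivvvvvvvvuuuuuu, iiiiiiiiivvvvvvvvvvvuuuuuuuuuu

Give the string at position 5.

iiiiiiiiiiiiiiivvvvvvvvvvvvvvvvvuuuuuuuuuuuuuuuuuu

The n-th term is 3n i's then 3n+2 v's then 4n-2 u's (n = 1, 2, …).
At n = 5 the blocks have lengths 15, 17, 18.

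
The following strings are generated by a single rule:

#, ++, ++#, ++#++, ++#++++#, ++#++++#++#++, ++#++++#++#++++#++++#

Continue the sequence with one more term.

Each term (from the third on) is the previous term followed by the one before it: term 3 = ++·# = ++#.
The next term joins ++#++++#++#++++#++++# and ++#++++#++#++.

++#++++#++#++++#++++#++#++++#++#++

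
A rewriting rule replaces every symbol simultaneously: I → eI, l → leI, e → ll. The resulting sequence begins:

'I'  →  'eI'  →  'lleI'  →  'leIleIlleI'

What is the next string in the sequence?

leIlleIleIlleIleIleIlleI

Apply φ to leIleIlleI symbol by symbol: l→leI, e→ll, I→eI, l→leI, e→ll, I→eI, l→leI, l→leI, e→ll, I→eI; joined: leI ll eI leI ll eI leI leI ll eI.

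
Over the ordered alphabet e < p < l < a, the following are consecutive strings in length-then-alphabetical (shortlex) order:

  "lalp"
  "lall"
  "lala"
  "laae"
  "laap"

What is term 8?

Advancing 3 positions from laap through laap → laal → laaa reaches term 8.

aeee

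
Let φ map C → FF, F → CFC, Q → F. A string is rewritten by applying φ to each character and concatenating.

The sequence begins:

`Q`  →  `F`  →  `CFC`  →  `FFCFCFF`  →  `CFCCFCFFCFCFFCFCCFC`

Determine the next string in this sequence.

FFCFCFFFFCFCFFCFCCFCFFCFCFFCFCCFCFFCFCFFFFCFCFF

Replace each of the 19 characters of CFCCFCFFCFCFFCFCCFC in place — FF CFC FF FF CFC FF CFC CFC FF CFC FF CFC CFC FF CFC FF FF CFC FF — and concatenate.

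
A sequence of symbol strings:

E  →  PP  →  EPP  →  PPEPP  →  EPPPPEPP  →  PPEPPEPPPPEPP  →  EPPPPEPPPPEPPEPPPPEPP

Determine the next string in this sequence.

PPEPPEPPPPEPPEPPPPEPPPPEPPEPPPPEPP

Each term (from the third on) is the two preceding terms concatenated in order: term 3 = E·PP = EPP.
So term 8 is PPEPPEPPPPEPP·EPPPPEPPPPEPPEPPPPEPP.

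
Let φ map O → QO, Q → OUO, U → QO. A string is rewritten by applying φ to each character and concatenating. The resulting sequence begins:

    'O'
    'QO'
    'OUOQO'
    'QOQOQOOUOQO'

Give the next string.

OUOQOOUOQOOUOQOQOQOQOOUOQO

Apply φ to QOQOQOOUOQO symbol by symbol: Q→OUO, O→QO, Q→OUO, O→QO, Q→OUO, O→QO, O→QO, U→QO, O→QO, Q→OUO, O→QO; joined: OUO QO OUO QO OUO QO QO QO QO OUO QO.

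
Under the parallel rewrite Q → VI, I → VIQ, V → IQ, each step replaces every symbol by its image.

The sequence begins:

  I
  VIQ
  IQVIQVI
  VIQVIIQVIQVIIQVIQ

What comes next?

Applying the rule to each of the 17 symbols of VIQVIIQVIQVIIQVIQ gives the pieces IQ VIQ VI IQ VIQ VIQ VI IQ VIQ VI IQ VIQ VIQ VI IQ VIQ VI, which concatenate to the answer.

IQVIQVIIQVIQVIQVIIQVIQVIIQVIQVIQVIIQVIQVI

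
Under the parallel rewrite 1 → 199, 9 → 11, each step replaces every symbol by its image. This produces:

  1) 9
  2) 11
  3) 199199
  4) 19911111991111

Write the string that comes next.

19911111991991991991991111199199199199

φ(19911111991111) expands symbol-by-symbol to 199 11 11 199 199 199 199 199 11 11 199 199 199 199; joining the 14 pieces gives the next term.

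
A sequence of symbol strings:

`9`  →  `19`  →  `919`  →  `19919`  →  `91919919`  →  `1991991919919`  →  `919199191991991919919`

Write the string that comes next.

Each term (from the third on) is the two preceding terms concatenated in order: term 3 = 9·19 = 919.
Continuing: 1991991919919 · 919199191991991919919 gives term 8.

1991991919919919199191991991919919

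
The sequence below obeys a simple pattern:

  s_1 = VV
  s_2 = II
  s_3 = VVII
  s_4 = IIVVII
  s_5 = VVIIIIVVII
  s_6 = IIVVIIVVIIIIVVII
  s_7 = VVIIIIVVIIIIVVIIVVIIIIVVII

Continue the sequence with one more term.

From term 3 onward, concatenate the second-to-last term with the last: VV·II = VVII, II·VVII = IIVVII, …
Continuing: IIVVIIVVIIIIVVII · VVIIIIVVIIIIVVIIVVIIIIVVII gives term 8.

IIVVIIVVIIIIVVIIVVIIIIVVIIIIVVIIVVIIIIVVII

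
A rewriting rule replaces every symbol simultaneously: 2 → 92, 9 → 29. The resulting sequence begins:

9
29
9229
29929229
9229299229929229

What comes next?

29929229922929929229299229929229

Replace each of the 16 characters of 9229299229929229 in place — 29 92 92 29 92 29 29 92 92 29 29 92 29 92 92 29 — and concatenate.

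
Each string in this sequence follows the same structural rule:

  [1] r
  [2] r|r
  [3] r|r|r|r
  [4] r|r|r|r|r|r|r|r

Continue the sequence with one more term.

r|r|r|r|r|r|r|r|r|r|r|r|r|r|r|r

s(k+1) = s(k)·|·s(k) — each term doubles the last with '|' between the halves.
So the next term is two copies of r|r|r|r|r|r|r|r with '|' between the halves.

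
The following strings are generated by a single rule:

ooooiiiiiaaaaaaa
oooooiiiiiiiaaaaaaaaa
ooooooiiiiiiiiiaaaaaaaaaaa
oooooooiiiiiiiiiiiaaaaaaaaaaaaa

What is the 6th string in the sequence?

oooooooooiiiiiiiiiiiiiiiaaaaaaaaaaaaaaaaa

Term n consists of n+1 o's, followed by 2n-1 i's, followed by 2n+1 a's, where the shown terms are n = 3, 4, 5, 6.
Setting n = 8 gives 9, 15, 17 characters in each block.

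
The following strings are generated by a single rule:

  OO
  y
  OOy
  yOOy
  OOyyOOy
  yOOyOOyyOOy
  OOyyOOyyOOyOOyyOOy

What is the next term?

Each term (from the third on) is the two preceding terms concatenated in order: term 3 = OO·y = OOy.
So term 8 is yOOyOOyyOOy·OOyyOOyyOOyOOyyOOy.

yOOyOOyyOOyOOyyOOyyOOyOOyyOOy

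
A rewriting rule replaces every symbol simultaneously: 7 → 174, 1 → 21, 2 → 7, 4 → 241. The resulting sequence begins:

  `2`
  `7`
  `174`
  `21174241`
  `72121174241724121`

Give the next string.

Replace each of the 17 characters of 72121174241724121 in place — 174 7 21 7 21 21 174 241 7 241 21 174 7 241 21 7 21 — and concatenate.

17472172121174241724121174724121721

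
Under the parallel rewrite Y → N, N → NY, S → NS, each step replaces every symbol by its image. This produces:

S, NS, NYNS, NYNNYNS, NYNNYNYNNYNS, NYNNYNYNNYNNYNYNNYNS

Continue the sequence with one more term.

NYNNYNYNNYNNYNYNNYNYNNYNNYNYNNYNS

φ(NYNNYNYNNYNNYNYNNYNS) expands symbol-by-symbol to NY N NY NY N NY N NY NY N NY NY N NY N NY NY N NY NS; joining the 20 pieces gives the next term.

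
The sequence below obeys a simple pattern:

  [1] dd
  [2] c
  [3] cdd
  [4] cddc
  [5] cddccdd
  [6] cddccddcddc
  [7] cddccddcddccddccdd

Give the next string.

Each term (from the third on) is the previous term followed by the one before it: term 3 = c·dd = cdd.
The next term joins cddccddcddccddccdd and cddccddcddc.

cddccddcddccddccddcddccddcddc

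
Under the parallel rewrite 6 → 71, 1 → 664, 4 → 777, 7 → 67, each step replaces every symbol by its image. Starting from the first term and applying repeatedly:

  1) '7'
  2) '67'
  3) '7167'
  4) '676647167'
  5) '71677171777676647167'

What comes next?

676647167676646766467676771677171777676647167

Applying the rule to each of the 20 symbols of 71677171777676647167 gives the pieces 67 664 71 67 67 664 67 664 67 67 67 71 67 71 71 777 67 664 71 67, which concatenate to the answer.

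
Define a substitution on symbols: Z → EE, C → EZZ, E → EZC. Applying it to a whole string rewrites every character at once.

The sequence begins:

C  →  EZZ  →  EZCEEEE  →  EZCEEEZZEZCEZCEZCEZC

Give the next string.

Applying the rule to each of the 20 symbols of EZCEEEZZEZCEZCEZCEZC gives the pieces EZC EE EZZ EZC EZC EZC EE EE EZC EE EZZ EZC EE EZZ EZC EE EZZ EZC EE EZZ, which concatenate to the answer.

EZCEEEZZEZCEZCEZCEEEEEZCEEEZZEZCEEEZZEZCEEEZZEZCEEEZZ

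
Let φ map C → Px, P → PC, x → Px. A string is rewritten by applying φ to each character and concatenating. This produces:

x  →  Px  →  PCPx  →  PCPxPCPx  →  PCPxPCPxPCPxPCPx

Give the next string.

Rewriting the 16 symbols of PCPxPCPxPCPxPCPx one by one yields PC Px PC Px PC Px PC Px PC Px PC Px PC Px PC Px; concatenated:

PCPxPCPxPCPxPCPxPCPxPCPxPCPxPCPx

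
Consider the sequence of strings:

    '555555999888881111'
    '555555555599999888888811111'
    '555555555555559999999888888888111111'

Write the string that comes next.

Reading off run lengths: 5 runs 6, 10, 14; 9 runs 3, 5, 7; 8 runs 5, 7, 9; 1 runs 4, 5, 6 — each is linear in n (n = 1, 2, …).
At n = 4 the blocks have lengths 18, 9, 11, 7.

555555555555555555999999999888888888881111111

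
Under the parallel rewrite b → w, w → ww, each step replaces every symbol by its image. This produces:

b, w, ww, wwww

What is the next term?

wwwwwwww

Apply φ to wwww symbol by symbol: w→ww, w→ww, w→ww, w→ww; joined: ww ww ww ww.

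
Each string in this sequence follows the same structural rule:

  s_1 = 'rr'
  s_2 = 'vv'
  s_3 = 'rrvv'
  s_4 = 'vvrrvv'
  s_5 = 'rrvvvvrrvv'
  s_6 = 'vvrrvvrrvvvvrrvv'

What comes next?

rrvvvvrrvvvvrrvvrrvvvvrrvv

This is a Fibonacci-style word recurrence s(k) = s(k−2)·s(k−1): e.g. rr·vv = rrvv.
Continuing: rrvvvvrrvv · vvrrvvrrvvvvrrvv gives term 7.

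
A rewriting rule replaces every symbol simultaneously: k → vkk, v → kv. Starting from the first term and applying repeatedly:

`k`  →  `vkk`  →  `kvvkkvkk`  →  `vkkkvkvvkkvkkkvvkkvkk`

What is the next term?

φ(vkkkvkvvkkvkkkvvkkvkk) expands symbol-by-symbol to kv vkk vkk vkk kv vkk kv kv vkk vkk kv vkk vkk vkk kv kv vkk vkk kv vkk vkk; joining the 21 pieces gives the next term.

kvvkkvkkvkkkvvkkkvkvvkkvkkkvvkkvkkvkkkvkvvkkvkkkvvkkvkk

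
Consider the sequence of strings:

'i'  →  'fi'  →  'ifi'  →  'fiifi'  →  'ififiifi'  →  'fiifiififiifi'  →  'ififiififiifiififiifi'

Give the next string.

This is a Fibonacci-style word recurrence s(k) = s(k−2)·s(k−1): e.g. i·fi = ifi.
So term 8 is fiifiififiifi·ififiififiifiififiifi.

fiifiififiifiififiififiifiififiifi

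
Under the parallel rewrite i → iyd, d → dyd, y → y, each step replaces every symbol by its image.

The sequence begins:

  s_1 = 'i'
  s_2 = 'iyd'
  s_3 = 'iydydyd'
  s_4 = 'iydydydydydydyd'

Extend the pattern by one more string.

Replace each of the 15 characters of iydydydydydydyd in place — iyd y dyd y dyd y dyd y dyd y dyd y dyd y dyd — and concatenate.

iydydydydydydydydydydydydydydyd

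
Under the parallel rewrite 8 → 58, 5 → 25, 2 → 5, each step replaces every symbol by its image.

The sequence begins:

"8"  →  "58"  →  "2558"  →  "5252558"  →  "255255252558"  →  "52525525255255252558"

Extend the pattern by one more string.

φ(52525525255255252558) expands symbol-by-symbol to 25 5 25 5 25 25 5 25 5 25 25 5 25 25 5 25 5 25 25 58; joining the 20 pieces gives the next term.

255255252552552525525255255252558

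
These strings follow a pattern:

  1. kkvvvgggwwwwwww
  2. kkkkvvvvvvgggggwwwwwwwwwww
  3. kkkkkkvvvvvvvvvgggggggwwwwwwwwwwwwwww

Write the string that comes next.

Term n consists of 2n k's, followed by 3n v's, followed by 2n+1 g's, followed by 4n+3 w's (n = 1, 2, …).
Setting n = 4 gives 8, 12, 9, 19 characters in each block.

kkkkkkkkvvvvvvvvvvvvgggggggggwwwwwwwwwwwwwwwwwww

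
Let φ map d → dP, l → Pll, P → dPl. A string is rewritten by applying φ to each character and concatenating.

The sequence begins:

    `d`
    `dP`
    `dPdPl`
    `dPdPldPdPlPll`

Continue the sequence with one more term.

dPdPldPdPlPlldPdPldPdPlPlldPlPllPll

Replace each of the 13 characters of dPdPldPdPlPll in place — dP dPl dP dPl Pll dP dPl dP dPl Pll dPl Pll Pll — and concatenate.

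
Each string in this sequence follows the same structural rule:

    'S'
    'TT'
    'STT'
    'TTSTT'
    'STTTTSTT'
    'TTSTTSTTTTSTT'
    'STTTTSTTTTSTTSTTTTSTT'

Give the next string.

This is a Fibonacci-style word recurrence s(k) = s(k−2)·s(k−1): e.g. S·TT = STT.
The next term joins TTSTTSTTTTSTT and STTTTSTTTTSTTSTTTTSTT.

TTSTTSTTTTSTTSTTTTSTTTTSTTSTTTTSTT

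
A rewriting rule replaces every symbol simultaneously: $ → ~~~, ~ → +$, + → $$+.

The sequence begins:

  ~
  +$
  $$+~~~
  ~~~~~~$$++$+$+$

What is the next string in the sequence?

+$+$+$+$+$+$~~~~~~$$+$$+~~~$$+~~~$$+~~~

φ(~~~~~~$$++$+$+$) expands symbol-by-symbol to +$ +$ +$ +$ +$ +$ ~~~ ~~~ $$+ $$+ ~~~ $$+ ~~~ $$+ ~~~; joining the 15 pieces gives the next term.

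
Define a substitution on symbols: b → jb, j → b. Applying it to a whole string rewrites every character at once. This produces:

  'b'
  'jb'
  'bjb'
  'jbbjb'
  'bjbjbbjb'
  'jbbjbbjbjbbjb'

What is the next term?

Rewriting the 13 symbols of jbbjbbjbjbbjb one by one yields b jb jb b jb jb b jb b jb jb b jb; concatenated:

bjbjbbjbjbbjbbjbjbbjb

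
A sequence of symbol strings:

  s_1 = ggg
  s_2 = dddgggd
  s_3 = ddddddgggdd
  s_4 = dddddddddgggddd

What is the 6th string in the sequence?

Every step adds ddd to the front and d to the end of the previous string.
From dddddddddgggddd, 2 further steps: dddddddddgggddd → ddddddddddddgggdddd → (answer).

dddddddddddddddgggddddd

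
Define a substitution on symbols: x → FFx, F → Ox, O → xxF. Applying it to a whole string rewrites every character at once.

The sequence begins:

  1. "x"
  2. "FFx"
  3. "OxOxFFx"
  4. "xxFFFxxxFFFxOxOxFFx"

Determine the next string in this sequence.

Rewriting the 19 symbols of xxFFFxxxFFFxOxOxFFx one by one yields FFx FFx Ox Ox Ox FFx FFx FFx Ox Ox Ox FFx xxF FFx xxF FFx Ox Ox FFx; concatenated:

FFxFFxOxOxOxFFxFFxFFxOxOxOxFFxxxFFFxxxFFFxOxOxFFx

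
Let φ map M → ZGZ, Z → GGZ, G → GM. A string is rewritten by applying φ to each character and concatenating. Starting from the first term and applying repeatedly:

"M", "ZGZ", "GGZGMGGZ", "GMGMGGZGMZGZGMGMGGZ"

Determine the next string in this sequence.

Applying the rule to each of the 19 symbols of GMGMGGZGMZGZGMGMGGZ gives the pieces GM ZGZ GM ZGZ GM GM GGZ GM ZGZ GGZ GM GGZ GM ZGZ GM ZGZ GM GM GGZ, which concatenate to the answer.

GMZGZGMZGZGMGMGGZGMZGZGGZGMGGZGMZGZGMZGZGMGMGGZ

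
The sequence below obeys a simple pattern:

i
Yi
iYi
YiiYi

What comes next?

Each term (from the third on) is the two preceding terms concatenated in order: term 3 = i·Yi = iYi.
So term 5 is iYi·YiiYi.

iYiYiiYi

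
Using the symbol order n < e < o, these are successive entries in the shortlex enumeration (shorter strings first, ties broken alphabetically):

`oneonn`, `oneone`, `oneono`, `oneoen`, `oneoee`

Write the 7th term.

oneoon

Continuing the enumeration 2 steps past oneoee: oneoee → oneoeo → (answer).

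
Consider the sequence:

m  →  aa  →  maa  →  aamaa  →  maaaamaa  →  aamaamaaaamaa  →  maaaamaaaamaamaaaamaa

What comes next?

aamaamaaaamaamaaaamaaaamaamaaaamaa

This is a Fibonacci-style word recurrence s(k) = s(k−2)·s(k−1): e.g. m·aa = maa.
Continuing: aamaamaaaamaa · maaaamaaaamaamaaaamaa gives term 8.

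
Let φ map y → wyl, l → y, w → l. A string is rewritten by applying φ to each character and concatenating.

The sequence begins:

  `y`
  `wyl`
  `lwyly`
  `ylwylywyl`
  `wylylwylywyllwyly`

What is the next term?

lwylywylylwylywyllwylyylwylywyl

φ(wylylwylywyllwyly) expands symbol-by-symbol to l wyl y wyl y l wyl y wyl l wyl y y l wyl y wyl; joining the 17 pieces gives the next term.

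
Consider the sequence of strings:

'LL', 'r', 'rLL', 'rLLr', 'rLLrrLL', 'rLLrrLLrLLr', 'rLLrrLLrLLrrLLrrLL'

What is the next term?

rLLrrLLrLLrrLLrrLLrLLrrLLrLLr

Each term (from the third on) is the previous term followed by the one before it: term 3 = r·LL = rLL.
So term 8 is rLLrrLLrLLrrLLrrLL·rLLrrLLrLLr.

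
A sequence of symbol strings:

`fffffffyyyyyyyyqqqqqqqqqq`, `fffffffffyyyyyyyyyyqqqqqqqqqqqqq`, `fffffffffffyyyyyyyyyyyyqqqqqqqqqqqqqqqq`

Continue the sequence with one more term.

fffffffffffffyyyyyyyyyyyyyyqqqqqqqqqqqqqqqqqqq

Each string has the form f^{2n+1} y^{2n+2} q^{3n+1}, where the shown terms are n = 3, 4, 5.
For the next term, n = 6, so the run lengths are 13, 14, 19.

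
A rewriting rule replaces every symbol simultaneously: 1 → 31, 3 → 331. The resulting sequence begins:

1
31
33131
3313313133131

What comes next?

Replace each of the 13 characters of 3313313133131 in place — 331 331 31 331 331 31 331 31 331 331 31 331 31 — and concatenate.

3313313133133131331313313313133131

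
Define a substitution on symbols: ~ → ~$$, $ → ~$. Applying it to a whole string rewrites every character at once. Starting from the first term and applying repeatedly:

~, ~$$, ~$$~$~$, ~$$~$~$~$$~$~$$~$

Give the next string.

~$$~$~$~$$~$~$$~$~$$~$~$~$$~$~$$~$~$~$$~$

Applying the rule to each of the 17 symbols of ~$$~$~$~$$~$~$$~$ gives the pieces ~$$ ~$ ~$ ~$$ ~$ ~$$ ~$ ~$$ ~$ ~$ ~$$ ~$ ~$$ ~$ ~$ ~$$ ~$, which concatenate to the answer.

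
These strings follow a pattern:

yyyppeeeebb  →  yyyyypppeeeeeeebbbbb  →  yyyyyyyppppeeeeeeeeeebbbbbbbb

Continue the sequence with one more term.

The n-th term is 2n+1 y's then n+1 p's then 3n+1 e's then 3n-1 b's (n = 1, 2, …).
At n = 4 the blocks have lengths 9, 5, 13, 11.

yyyyyyyyypppppeeeeeeeeeeeeebbbbbbbbbbb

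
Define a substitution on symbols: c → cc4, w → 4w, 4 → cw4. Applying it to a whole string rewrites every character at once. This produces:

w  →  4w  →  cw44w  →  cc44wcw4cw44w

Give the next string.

Replace each of the 13 characters of cc44wcw4cw44w in place — cc4 cc4 cw4 cw4 4w cc4 4w cw4 cc4 4w cw4 cw4 4w — and concatenate.

cc4cc4cw4cw44wcc44wcw4cc44wcw4cw44w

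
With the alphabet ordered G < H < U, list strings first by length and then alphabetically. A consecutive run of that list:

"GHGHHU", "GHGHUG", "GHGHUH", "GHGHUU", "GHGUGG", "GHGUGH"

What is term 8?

Advancing 2 positions from GHGUGH through GHGUGH → GHGUGU reaches term 8.

GHGUHG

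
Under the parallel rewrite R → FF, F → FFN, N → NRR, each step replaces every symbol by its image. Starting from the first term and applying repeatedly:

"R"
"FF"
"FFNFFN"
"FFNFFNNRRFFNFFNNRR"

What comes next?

FFNFFNNRRFFNFFNNRRNRRFFFFFFNFFNNRRFFNFFNNRRNRRFFFF

Replace each of the 18 characters of FFNFFNNRRFFNFFNNRR in place — FFN FFN NRR FFN FFN NRR NRR FF FF FFN FFN NRR FFN FFN NRR NRR FF FF — and concatenate.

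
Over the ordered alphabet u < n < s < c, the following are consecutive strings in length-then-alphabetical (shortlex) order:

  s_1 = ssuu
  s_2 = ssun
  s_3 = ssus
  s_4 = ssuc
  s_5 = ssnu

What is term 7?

Advancing 2 positions from ssnu through ssnu → ssnn reaches term 7.

ssns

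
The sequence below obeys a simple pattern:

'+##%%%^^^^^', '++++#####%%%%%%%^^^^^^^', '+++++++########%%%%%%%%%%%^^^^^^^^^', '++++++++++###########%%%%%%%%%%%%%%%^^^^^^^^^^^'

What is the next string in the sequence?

The n-th term is 3n-2 +'s then 3n-1 #'s then 4n-1 %'s then 2n+3 ^'s (n = 1, 2, …).
For the next term, n = 5, so the run lengths are 13, 14, 19, 13.

+++++++++++++##############%%%%%%%%%%%%%%%%%%%^^^^^^^^^^^^^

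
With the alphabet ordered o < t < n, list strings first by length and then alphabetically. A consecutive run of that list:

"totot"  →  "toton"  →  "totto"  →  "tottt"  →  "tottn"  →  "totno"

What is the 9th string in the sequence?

Advancing 3 positions from totno through totno → totnt → totnn reaches term 9.

tonoo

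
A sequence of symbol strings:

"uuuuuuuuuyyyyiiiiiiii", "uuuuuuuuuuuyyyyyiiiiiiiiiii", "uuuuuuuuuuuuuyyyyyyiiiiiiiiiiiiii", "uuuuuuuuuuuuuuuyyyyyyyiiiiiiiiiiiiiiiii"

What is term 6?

Reading off run lengths: u runs 9, 11, 13, 15; y runs 4, 5, 6, 7; i runs 8, 11, 14, 17 — each is linear in n, where the shown terms are n = 3, 4, 5, 6.
At n = 8 the blocks have lengths 19, 9, 23.

uuuuuuuuuuuuuuuuuuuyyyyyyyyyiiiiiiiiiiiiiiiiiiiiiii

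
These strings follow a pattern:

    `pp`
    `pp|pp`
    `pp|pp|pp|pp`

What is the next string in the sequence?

pp|pp|pp|pp|pp|pp|pp|pp

s(k+1) = s(k)·|·s(k) — each term doubles the last with '|' between the halves.
One more doubling of pp|pp|pp|pp gives the answer.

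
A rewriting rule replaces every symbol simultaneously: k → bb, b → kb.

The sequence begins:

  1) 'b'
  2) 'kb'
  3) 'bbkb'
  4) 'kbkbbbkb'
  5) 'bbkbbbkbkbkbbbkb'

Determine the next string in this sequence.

Rewriting the 16 symbols of bbkbbbkbkbkbbbkb one by one yields kb kb bb kb kb kb bb kb bb kb bb kb kb kb bb kb; concatenated:

kbkbbbkbkbkbbbkbbbkbbbkbkbkbbbkb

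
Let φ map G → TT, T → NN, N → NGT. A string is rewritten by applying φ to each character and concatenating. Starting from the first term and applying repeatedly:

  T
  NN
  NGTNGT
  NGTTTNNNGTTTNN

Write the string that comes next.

φ(NGTTTNNNGTTTNN) expands symbol-by-symbol to NGT TT NN NN NN NGT NGT NGT TT NN NN NN NGT NGT; joining the 14 pieces gives the next term.

NGTTTNNNNNNNGTNGTNGTTTNNNNNNNGTNGT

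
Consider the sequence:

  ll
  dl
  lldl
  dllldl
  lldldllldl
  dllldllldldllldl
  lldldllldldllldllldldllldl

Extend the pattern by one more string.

From term 3 onward, concatenate the second-to-last term with the last: ll·dl = lldl, dl·lldl = dllldl, …
The next term joins dllldllldldllldl and lldldllldldllldllldldllldl.

dllldllldldllldllldldllldldllldllldldllldl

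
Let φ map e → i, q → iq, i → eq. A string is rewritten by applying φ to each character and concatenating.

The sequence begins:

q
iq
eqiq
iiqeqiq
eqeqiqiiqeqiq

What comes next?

φ(eqeqiqiiqeqiq) expands symbol-by-symbol to i iq i iq eq iq eq eq iq i iq eq iq; joining the 13 pieces gives the next term.

iiqiiqeqiqeqeqiqiiqeqiq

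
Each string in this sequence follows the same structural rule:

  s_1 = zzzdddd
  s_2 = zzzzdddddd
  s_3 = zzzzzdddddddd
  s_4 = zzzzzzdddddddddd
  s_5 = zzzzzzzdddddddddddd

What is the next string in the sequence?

zzzzzzzzdddddddddddddd

The n-th term is n+1 z's then 2n d's, where the shown terms are n = 2, 3, 4, 5, 6.
For the next term, n = 7, so the run lengths are 8, 14.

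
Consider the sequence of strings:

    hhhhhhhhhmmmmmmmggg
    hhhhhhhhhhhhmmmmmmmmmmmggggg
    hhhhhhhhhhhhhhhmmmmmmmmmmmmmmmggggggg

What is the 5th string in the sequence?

The n-th term is 3n+3 h's then 4n-1 m's then 2n-1 g's, where the shown terms are n = 2, 3, 4.
At n = 6 the blocks have lengths 21, 23, 11.

hhhhhhhhhhhhhhhhhhhhhmmmmmmmmmmmmmmmmmmmmmmmggggggggggg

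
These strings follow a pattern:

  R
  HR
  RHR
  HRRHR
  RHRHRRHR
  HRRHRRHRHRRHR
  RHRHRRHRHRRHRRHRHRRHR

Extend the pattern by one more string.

HRRHRRHRHRRHRRHRHRRHRHRRHRRHRHRRHR

From term 3 onward, concatenate the second-to-last term with the last: R·HR = RHR, HR·RHR = HRRHR, …
Continuing: HRRHRRHRHRRHR · RHRHRRHRHRRHRRHRHRRHR gives term 8.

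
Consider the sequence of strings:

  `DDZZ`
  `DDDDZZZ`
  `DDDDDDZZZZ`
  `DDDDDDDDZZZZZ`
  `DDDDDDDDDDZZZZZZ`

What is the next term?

DDDDDDDDDDDDZZZZZZZ

The n-th term is 2n D's then n+1 Z's (n = 1, 2, …).
At n = 6 the blocks have lengths 12, 7.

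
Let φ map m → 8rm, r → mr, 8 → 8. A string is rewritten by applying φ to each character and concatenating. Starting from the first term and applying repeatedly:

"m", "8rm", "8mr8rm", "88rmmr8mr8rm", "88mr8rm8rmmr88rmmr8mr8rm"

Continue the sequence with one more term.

888rmmr8mr8rm8mr8rm8rmmr88mr8rm8rmmr88rmmr8mr8rm

Replace each of the 24 characters of 88mr8rm8rmmr88rmmr8mr8rm in place — 8 8 8rm mr 8 mr 8rm 8 mr 8rm 8rm mr 8 8 mr 8rm 8rm mr 8 8rm mr 8 mr 8rm — and concatenate.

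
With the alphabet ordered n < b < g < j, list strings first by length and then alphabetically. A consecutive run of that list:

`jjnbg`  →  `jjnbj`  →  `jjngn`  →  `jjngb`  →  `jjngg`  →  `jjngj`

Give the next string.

jjnjn

Find the rightmost character of jjngj below j, bump it to the next letter, and reset everything to its right to n.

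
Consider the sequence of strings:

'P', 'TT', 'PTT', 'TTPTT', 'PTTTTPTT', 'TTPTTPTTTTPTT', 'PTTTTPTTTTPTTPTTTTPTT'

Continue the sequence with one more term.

Each term (from the third on) is the two preceding terms concatenated in order: term 3 = P·TT = PTT.
The next term joins TTPTTPTTTTPTT and PTTTTPTTTTPTTPTTTTPTT.

TTPTTPTTTTPTTPTTTTPTTTTPTTPTTTTPTT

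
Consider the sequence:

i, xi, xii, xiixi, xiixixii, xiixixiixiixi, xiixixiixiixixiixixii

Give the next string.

xiixixiixiixixiixixiixiixixiixiixi

Each term (from the third on) is the previous term followed by the one before it: term 3 = xi·i = xii.
Continuing: xiixixiixiixixiixixii · xiixixiixiixi gives term 8.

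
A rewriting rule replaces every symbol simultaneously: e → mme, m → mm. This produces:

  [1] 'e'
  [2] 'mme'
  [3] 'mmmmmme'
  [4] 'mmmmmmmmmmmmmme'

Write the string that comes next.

Rewriting the 15 symbols of mmmmmmmmmmmmmme one by one yields mm mm mm mm mm mm mm mm mm mm mm mm mm mm mme; concatenated:

mmmmmmmmmmmmmmmmmmmmmmmmmmmmmme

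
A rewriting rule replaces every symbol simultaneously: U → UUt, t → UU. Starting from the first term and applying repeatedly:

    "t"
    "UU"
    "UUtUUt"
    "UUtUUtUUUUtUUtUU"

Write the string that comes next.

Rewriting the 16 symbols of UUtUUtUUUUtUUtUU one by one yields UUt UUt UU UUt UUt UU UUt UUt UUt UUt UU UUt UUt UU UUt UUt; concatenated:

UUtUUtUUUUtUUtUUUUtUUtUUtUUtUUUUtUUtUUUUtUUt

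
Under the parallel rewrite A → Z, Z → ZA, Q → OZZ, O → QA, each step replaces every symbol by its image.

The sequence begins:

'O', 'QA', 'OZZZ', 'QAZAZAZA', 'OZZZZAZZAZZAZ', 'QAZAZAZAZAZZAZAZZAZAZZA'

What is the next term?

Applying the rule to each of the 23 symbols of QAZAZAZAZAZZAZAZZAZAZZA gives the pieces OZZ Z ZA Z ZA Z ZA Z ZA Z ZA ZA Z ZA Z ZA ZA Z ZA Z ZA ZA Z, which concatenate to the answer.

OZZZZAZZAZZAZZAZZAZAZZAZZAZAZZAZZAZAZ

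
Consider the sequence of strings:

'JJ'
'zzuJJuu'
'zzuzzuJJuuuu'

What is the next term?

zzuzzuzzuJJuuuuuu

Every step adds zzu to the front and uu to the end of the previous string.
One more step from zzuzzuJJuuuu gives the answer.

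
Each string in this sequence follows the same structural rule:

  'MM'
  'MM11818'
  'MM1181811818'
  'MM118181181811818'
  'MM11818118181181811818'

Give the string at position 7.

MM118181181811818118181181811818

Every step adds 11818 to the end: s(k+1) = s(k)·11818.
From MM11818118181181811818, 2 further steps: MM11818118181181811818 → MM1181811818118181181811818 → (answer).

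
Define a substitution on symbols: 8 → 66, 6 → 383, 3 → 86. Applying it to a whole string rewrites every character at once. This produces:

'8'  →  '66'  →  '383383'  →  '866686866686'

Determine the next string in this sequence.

66383383383663836638338338366383

Rewriting each symbol of 866686866686: 8→66, 6→383, 6→383, 6→383, 8→66, 6→383, 8→66, 6→383, 6→383, 6→383, 8→66, 6→383, which concatenates to 66 383 383 383 66 383 66 383 383 383 66 383.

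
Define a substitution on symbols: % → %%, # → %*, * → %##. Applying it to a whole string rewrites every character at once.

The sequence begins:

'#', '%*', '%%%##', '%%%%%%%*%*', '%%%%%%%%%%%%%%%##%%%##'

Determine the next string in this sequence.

Applying the rule to each of the 22 symbols of %%%%%%%%%%%%%%%##%%%## gives the pieces %% %% %% %% %% %% %% %% %% %% %% %% %% %% %% %* %* %% %% %% %* %*, which concatenate to the answer.

%%%%%%%%%%%%%%%%%%%%%%%%%%%%%%%*%*%%%%%%%*%*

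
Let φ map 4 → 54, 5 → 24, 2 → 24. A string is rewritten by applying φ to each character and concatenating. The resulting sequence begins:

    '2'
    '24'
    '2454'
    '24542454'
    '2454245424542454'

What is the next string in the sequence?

Replace each of the 16 characters of 2454245424542454 in place — 24 54 24 54 24 54 24 54 24 54 24 54 24 54 24 54 — and concatenate.

24542454245424542454245424542454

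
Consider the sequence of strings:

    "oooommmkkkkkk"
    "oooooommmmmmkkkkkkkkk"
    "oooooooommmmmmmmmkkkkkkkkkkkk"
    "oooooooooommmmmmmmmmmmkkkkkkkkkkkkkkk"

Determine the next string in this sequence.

Reading off run lengths: o runs 4, 6, 8, 10; m runs 3, 6, 9, 12; k runs 6, 9, 12, 15 — each is linear in n (n = 1, 2, …).
Setting n = 5 gives 12, 15, 18 characters in each block.

oooooooooooommmmmmmmmmmmmmmkkkkkkkkkkkkkkkkkk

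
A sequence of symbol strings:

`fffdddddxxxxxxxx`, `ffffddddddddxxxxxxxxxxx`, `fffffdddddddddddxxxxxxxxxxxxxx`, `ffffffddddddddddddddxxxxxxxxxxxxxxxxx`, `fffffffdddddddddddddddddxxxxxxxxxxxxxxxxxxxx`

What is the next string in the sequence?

ffffffffddddddddddddddddddddxxxxxxxxxxxxxxxxxxxxxxx

The n-th term is n+1 f's then 3n-1 d's then 3n+2 x's, where the shown terms are n = 2, 3, 4, 5, 6.
At n = 7 the blocks have lengths 8, 20, 23.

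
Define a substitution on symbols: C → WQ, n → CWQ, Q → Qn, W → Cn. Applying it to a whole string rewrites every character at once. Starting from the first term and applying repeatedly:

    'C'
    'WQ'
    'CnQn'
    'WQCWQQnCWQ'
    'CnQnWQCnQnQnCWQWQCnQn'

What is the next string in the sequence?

φ(CnQnWQCnQnQnCWQWQCnQn) expands symbol-by-symbol to WQ CWQ Qn CWQ Cn Qn WQ CWQ Qn CWQ Qn CWQ WQ Cn Qn Cn Qn WQ CWQ Qn CWQ; joining the 21 pieces gives the next term.

WQCWQQnCWQCnQnWQCWQQnCWQQnCWQWQCnQnCnQnWQCWQQnCWQ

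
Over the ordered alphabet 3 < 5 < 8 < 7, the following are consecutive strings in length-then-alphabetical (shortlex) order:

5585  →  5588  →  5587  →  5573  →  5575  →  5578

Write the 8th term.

Advancing 2 positions from 5578 through 5578 → 5577 reaches term 8.

5833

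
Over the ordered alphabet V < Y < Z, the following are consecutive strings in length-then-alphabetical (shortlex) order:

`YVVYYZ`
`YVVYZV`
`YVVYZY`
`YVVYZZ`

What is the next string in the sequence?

Find the rightmost character of YVVYZZ below Z, bump it to the next letter, and reset everything to its right to V.

YVVZVV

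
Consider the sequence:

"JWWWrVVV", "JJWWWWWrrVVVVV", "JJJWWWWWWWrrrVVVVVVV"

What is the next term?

Each string has the form J^{n} W^{2n+1} r^{n} V^{2n+1} (n = 1, 2, …).
Setting n = 4 gives 4, 9, 4, 9 characters in each block.

JJJJWWWWWWWWWrrrrVVVVVVVVV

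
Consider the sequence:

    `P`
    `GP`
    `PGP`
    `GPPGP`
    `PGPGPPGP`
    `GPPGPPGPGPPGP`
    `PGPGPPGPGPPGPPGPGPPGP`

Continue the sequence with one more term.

GPPGPPGPGPPGPPGPGPPGPGPPGPPGPGPPGP

This is a Fibonacci-style word recurrence s(k) = s(k−2)·s(k−1): e.g. P·GP = PGP.
So term 8 is GPPGPPGPGPPGP·PGPGPPGPGPPGPPGPGPPGP.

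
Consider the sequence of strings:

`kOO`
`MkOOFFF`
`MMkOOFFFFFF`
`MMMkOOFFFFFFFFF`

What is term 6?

s(k+1) = M·s(k)·FFF, so each term gains M as a prefix and FFF as a suffix.
From MMMkOOFFFFFFFFF, 2 further steps: MMMkOOFFFFFFFFF → MMMMkOOFFFFFFFFFFFF → (answer).

MMMMMkOOFFFFFFFFFFFFFFF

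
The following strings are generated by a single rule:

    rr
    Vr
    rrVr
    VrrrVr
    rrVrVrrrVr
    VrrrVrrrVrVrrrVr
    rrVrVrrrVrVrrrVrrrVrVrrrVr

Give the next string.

VrrrVrrrVrVrrrVrrrVrVrrrVrVrrrVrrrVrVrrrVr

From term 3 onward, concatenate the second-to-last term with the last: rr·Vr = rrVr, Vr·rrVr = VrrrVr, …
Continuing: VrrrVrrrVrVrrrVr · rrVrVrrrVrVrrrVrrrVrVrrrVr gives term 8.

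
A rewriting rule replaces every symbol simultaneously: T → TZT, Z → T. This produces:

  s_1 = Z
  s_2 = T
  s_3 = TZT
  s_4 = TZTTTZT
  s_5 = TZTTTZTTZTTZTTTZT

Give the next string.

Replace each of the 17 characters of TZTTTZTTZTTZTTTZT in place — TZT T TZT TZT TZT T TZT TZT T TZT TZT T TZT TZT TZT T TZT — and concatenate.

TZTTTZTTZTTZTTTZTTZTTTZTTZTTTZTTZTTZTTTZT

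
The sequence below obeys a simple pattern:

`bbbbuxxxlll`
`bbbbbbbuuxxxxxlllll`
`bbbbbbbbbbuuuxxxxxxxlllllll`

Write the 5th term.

Reading off run lengths: b runs 4, 7, 10; u runs 1, 2, 3; x runs 3, 5, 7; l runs 3, 5, 7 — each is linear in n (n = 1, 2, …).
For term 5, n = 5, so the run lengths are 16, 5, 11, 11.

bbbbbbbbbbbbbbbbuuuuuxxxxxxxxxxxlllllllllll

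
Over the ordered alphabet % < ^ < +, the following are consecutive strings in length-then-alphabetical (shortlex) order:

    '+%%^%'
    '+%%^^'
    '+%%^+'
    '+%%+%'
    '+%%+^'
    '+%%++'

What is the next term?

Find the rightmost character of +%%++ below +, bump it to the next letter, and reset everything to its right to %.

+%^%%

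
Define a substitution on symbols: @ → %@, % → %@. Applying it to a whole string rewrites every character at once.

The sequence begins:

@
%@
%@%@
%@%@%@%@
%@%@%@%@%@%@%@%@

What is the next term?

φ(%@%@%@%@%@%@%@%@) expands symbol-by-symbol to %@ %@ %@ %@ %@ %@ %@ %@ %@ %@ %@ %@ %@ %@ %@ %@; joining the 16 pieces gives the next term.

%@%@%@%@%@%@%@%@%@%@%@%@%@%@%@%@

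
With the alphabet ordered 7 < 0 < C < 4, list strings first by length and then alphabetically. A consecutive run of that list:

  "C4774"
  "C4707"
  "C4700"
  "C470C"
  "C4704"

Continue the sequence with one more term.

The successor of C4704 increments the rightmost position that isn't already 4 and resets every position after it to 7.

C47C7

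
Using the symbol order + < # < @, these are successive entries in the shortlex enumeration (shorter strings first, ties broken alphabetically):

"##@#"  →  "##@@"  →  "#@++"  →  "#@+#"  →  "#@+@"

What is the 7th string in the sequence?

#@##

Advancing 2 positions from #@+@ through #@+@ → #@#+ reaches term 7.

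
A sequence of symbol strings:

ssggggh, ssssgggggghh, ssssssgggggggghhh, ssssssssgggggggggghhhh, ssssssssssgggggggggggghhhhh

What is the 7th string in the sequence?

ssssssssssssssgggggggggggggggghhhhhhh

Term n consists of 2n-2 s's, followed by 2n g's, followed by n-1 h's, where the shown terms are n = 2, 3, 4, 5, 6.
Setting n = 8 gives 14, 16, 7 characters in each block.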